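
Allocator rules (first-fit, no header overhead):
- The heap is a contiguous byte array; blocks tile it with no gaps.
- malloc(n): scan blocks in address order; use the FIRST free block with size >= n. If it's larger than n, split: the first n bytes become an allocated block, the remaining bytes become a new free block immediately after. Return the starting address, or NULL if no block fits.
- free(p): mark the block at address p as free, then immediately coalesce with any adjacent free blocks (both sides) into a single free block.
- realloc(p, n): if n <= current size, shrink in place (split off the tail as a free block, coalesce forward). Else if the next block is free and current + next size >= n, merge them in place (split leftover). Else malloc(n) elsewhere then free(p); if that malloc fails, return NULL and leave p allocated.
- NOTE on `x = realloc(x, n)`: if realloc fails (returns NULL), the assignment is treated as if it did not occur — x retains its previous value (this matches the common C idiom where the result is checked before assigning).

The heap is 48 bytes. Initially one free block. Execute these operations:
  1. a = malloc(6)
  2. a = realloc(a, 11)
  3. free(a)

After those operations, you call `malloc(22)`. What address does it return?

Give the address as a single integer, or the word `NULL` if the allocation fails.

Op 1: a = malloc(6) -> a = 0; heap: [0-5 ALLOC][6-47 FREE]
Op 2: a = realloc(a, 11) -> a = 0; heap: [0-10 ALLOC][11-47 FREE]
Op 3: free(a) -> (freed a); heap: [0-47 FREE]
malloc(22): first-fit scan over [0-47 FREE] -> 0

Answer: 0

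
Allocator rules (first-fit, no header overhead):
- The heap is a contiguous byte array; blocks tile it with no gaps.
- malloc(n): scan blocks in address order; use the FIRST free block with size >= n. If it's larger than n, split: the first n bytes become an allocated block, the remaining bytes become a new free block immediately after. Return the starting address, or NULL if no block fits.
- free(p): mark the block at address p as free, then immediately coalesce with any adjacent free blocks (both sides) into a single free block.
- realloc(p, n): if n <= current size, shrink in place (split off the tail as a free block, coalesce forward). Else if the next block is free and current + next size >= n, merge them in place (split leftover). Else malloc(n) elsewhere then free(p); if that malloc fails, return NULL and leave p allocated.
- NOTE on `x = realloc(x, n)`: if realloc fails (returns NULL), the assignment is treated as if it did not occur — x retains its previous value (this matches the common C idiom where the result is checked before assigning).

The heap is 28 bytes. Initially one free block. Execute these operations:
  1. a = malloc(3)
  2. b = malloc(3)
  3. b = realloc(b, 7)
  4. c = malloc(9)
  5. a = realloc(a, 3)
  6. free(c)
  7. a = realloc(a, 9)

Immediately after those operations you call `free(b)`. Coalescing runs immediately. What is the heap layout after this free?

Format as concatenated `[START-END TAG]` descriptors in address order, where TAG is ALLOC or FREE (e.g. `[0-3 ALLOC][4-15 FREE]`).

Answer: [0-9 FREE][10-18 ALLOC][19-27 FREE]

Derivation:
Op 1: a = malloc(3) -> a = 0; heap: [0-2 ALLOC][3-27 FREE]
Op 2: b = malloc(3) -> b = 3; heap: [0-2 ALLOC][3-5 ALLOC][6-27 FREE]
Op 3: b = realloc(b, 7) -> b = 3; heap: [0-2 ALLOC][3-9 ALLOC][10-27 FREE]
Op 4: c = malloc(9) -> c = 10; heap: [0-2 ALLOC][3-9 ALLOC][10-18 ALLOC][19-27 FREE]
Op 5: a = realloc(a, 3) -> a = 0; heap: [0-2 ALLOC][3-9 ALLOC][10-18 ALLOC][19-27 FREE]
Op 6: free(c) -> (freed c); heap: [0-2 ALLOC][3-9 ALLOC][10-27 FREE]
Op 7: a = realloc(a, 9) -> a = 10; heap: [0-2 FREE][3-9 ALLOC][10-18 ALLOC][19-27 FREE]
free(b): b = 3 -> block [3-9 ALLOC]; mark free, coalesce with adjacent free neighbors -> [0-9 FREE][10-18 ALLOC][19-27 FREE]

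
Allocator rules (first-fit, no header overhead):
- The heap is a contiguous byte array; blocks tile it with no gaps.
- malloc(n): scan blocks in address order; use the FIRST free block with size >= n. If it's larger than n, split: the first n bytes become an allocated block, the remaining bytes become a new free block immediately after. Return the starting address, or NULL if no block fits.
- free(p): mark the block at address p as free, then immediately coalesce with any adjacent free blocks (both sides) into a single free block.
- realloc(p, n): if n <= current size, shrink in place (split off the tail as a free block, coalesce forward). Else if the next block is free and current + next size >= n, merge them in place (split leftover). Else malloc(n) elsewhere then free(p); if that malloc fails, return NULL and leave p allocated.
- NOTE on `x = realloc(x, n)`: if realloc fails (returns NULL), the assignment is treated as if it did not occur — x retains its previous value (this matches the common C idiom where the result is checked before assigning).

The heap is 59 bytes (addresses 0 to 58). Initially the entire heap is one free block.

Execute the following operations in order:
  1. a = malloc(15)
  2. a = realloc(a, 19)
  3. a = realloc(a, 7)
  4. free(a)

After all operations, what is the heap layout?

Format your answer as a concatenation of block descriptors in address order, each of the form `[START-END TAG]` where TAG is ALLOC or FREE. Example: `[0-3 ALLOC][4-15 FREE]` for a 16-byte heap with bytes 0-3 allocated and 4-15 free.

Answer: [0-58 FREE]

Derivation:
Op 1: a = malloc(15) -> a = 0; heap: [0-14 ALLOC][15-58 FREE]
Op 2: a = realloc(a, 19) -> a = 0; heap: [0-18 ALLOC][19-58 FREE]
Op 3: a = realloc(a, 7) -> a = 0; heap: [0-6 ALLOC][7-58 FREE]
Op 4: free(a) -> (freed a); heap: [0-58 FREE]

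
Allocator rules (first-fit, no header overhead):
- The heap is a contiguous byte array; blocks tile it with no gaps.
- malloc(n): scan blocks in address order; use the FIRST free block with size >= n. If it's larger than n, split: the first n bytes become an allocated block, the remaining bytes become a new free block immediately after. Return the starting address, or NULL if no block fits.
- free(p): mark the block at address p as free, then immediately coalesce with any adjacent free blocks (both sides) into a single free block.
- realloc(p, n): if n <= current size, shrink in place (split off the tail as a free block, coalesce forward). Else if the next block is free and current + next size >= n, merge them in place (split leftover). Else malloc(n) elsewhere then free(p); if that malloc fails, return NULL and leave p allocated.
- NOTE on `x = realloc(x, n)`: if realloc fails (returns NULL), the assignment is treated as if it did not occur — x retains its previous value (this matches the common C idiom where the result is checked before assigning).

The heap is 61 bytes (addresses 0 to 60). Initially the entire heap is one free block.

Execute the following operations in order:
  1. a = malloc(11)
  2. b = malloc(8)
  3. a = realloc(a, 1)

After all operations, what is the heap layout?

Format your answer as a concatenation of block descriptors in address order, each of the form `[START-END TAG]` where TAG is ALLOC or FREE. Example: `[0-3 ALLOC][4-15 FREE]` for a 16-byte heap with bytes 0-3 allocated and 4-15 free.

Op 1: a = malloc(11) -> a = 0; heap: [0-10 ALLOC][11-60 FREE]
Op 2: b = malloc(8) -> b = 11; heap: [0-10 ALLOC][11-18 ALLOC][19-60 FREE]
Op 3: a = realloc(a, 1) -> a = 0; heap: [0-0 ALLOC][1-10 FREE][11-18 ALLOC][19-60 FREE]

Answer: [0-0 ALLOC][1-10 FREE][11-18 ALLOC][19-60 FREE]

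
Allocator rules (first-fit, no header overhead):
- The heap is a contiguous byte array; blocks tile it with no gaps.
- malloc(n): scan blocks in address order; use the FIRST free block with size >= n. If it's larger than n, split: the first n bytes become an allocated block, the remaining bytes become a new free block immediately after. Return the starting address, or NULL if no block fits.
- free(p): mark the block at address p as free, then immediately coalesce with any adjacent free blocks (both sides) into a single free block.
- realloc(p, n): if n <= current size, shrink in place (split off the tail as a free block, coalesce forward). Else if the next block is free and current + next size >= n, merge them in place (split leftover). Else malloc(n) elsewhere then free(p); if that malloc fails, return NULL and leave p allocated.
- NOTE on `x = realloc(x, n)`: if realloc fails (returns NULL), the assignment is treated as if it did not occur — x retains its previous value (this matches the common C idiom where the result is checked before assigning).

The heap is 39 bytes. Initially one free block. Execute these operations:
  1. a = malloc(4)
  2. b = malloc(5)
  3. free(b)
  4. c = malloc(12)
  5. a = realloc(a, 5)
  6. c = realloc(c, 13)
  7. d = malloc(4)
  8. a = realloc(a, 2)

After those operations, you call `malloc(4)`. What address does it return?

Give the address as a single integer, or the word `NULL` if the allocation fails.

Answer: 4

Derivation:
Op 1: a = malloc(4) -> a = 0; heap: [0-3 ALLOC][4-38 FREE]
Op 2: b = malloc(5) -> b = 4; heap: [0-3 ALLOC][4-8 ALLOC][9-38 FREE]
Op 3: free(b) -> (freed b); heap: [0-3 ALLOC][4-38 FREE]
Op 4: c = malloc(12) -> c = 4; heap: [0-3 ALLOC][4-15 ALLOC][16-38 FREE]
Op 5: a = realloc(a, 5) -> a = 16; heap: [0-3 FREE][4-15 ALLOC][16-20 ALLOC][21-38 FREE]
Op 6: c = realloc(c, 13) -> c = 21; heap: [0-15 FREE][16-20 ALLOC][21-33 ALLOC][34-38 FREE]
Op 7: d = malloc(4) -> d = 0; heap: [0-3 ALLOC][4-15 FREE][16-20 ALLOC][21-33 ALLOC][34-38 FREE]
Op 8: a = realloc(a, 2) -> a = 16; heap: [0-3 ALLOC][4-15 FREE][16-17 ALLOC][18-20 FREE][21-33 ALLOC][34-38 FREE]
malloc(4): first-fit scan over [0-3 ALLOC][4-15 FREE][16-17 ALLOC][18-20 FREE][21-33 ALLOC][34-38 FREE] -> 4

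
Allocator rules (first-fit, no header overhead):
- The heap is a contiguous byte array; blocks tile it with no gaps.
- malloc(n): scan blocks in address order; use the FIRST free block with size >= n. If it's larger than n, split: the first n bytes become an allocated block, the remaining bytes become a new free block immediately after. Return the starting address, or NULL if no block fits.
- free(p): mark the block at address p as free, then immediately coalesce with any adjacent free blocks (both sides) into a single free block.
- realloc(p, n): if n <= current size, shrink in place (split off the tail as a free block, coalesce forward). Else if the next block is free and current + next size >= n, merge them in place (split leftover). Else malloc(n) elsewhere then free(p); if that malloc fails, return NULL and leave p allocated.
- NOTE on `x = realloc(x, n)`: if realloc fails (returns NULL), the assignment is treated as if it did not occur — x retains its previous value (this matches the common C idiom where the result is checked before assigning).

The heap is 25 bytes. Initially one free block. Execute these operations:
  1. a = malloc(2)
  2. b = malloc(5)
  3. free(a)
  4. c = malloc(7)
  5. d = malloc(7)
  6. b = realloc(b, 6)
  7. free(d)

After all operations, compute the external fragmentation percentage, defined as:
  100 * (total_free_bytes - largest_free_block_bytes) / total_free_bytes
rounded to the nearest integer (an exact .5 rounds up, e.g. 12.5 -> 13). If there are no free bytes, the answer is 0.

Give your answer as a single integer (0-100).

Op 1: a = malloc(2) -> a = 0; heap: [0-1 ALLOC][2-24 FREE]
Op 2: b = malloc(5) -> b = 2; heap: [0-1 ALLOC][2-6 ALLOC][7-24 FREE]
Op 3: free(a) -> (freed a); heap: [0-1 FREE][2-6 ALLOC][7-24 FREE]
Op 4: c = malloc(7) -> c = 7; heap: [0-1 FREE][2-6 ALLOC][7-13 ALLOC][14-24 FREE]
Op 5: d = malloc(7) -> d = 14; heap: [0-1 FREE][2-6 ALLOC][7-13 ALLOC][14-20 ALLOC][21-24 FREE]
Op 6: b = realloc(b, 6) -> NULL (b unchanged); heap: [0-1 FREE][2-6 ALLOC][7-13 ALLOC][14-20 ALLOC][21-24 FREE]
Op 7: free(d) -> (freed d); heap: [0-1 FREE][2-6 ALLOC][7-13 ALLOC][14-24 FREE]
Free blocks: [2 11] total_free=13 largest=11 -> 100*(13-11)/13 = 200/13 ≈ 15.385 -> rounds to 15

Answer: 15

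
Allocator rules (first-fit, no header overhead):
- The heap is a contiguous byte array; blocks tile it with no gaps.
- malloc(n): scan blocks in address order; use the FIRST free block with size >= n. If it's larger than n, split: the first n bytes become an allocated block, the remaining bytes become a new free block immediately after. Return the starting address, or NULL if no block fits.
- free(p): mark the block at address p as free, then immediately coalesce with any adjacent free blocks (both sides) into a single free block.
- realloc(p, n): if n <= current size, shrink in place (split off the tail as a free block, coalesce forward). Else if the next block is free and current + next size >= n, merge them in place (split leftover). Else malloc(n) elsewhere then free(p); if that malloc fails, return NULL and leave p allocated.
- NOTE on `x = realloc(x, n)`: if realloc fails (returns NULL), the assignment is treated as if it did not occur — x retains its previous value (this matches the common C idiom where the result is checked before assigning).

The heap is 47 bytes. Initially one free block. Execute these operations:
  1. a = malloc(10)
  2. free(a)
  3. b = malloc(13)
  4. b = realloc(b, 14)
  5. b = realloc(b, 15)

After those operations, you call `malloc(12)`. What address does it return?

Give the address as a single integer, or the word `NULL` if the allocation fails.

Answer: 15

Derivation:
Op 1: a = malloc(10) -> a = 0; heap: [0-9 ALLOC][10-46 FREE]
Op 2: free(a) -> (freed a); heap: [0-46 FREE]
Op 3: b = malloc(13) -> b = 0; heap: [0-12 ALLOC][13-46 FREE]
Op 4: b = realloc(b, 14) -> b = 0; heap: [0-13 ALLOC][14-46 FREE]
Op 5: b = realloc(b, 15) -> b = 0; heap: [0-14 ALLOC][15-46 FREE]
malloc(12): first-fit scan over [0-14 ALLOC][15-46 FREE] -> 15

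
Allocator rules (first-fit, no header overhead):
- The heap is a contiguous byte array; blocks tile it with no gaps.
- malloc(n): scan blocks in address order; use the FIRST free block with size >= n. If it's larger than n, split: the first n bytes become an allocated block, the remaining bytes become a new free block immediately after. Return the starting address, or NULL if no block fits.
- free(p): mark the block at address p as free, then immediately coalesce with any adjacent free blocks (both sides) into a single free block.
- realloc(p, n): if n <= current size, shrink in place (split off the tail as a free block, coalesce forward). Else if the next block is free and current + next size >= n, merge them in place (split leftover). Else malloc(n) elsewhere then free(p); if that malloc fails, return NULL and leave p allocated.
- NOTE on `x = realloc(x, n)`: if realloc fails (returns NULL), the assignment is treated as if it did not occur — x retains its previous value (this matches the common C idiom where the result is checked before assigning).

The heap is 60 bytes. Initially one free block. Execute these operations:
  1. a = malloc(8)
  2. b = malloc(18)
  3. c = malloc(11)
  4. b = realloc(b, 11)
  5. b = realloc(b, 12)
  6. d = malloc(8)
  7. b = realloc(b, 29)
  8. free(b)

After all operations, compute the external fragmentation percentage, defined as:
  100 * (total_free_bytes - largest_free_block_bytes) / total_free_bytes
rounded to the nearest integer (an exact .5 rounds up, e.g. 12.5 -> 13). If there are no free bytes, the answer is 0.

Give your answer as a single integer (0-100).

Op 1: a = malloc(8) -> a = 0; heap: [0-7 ALLOC][8-59 FREE]
Op 2: b = malloc(18) -> b = 8; heap: [0-7 ALLOC][8-25 ALLOC][26-59 FREE]
Op 3: c = malloc(11) -> c = 26; heap: [0-7 ALLOC][8-25 ALLOC][26-36 ALLOC][37-59 FREE]
Op 4: b = realloc(b, 11) -> b = 8; heap: [0-7 ALLOC][8-18 ALLOC][19-25 FREE][26-36 ALLOC][37-59 FREE]
Op 5: b = realloc(b, 12) -> b = 8; heap: [0-7 ALLOC][8-19 ALLOC][20-25 FREE][26-36 ALLOC][37-59 FREE]
Op 6: d = malloc(8) -> d = 37; heap: [0-7 ALLOC][8-19 ALLOC][20-25 FREE][26-36 ALLOC][37-44 ALLOC][45-59 FREE]
Op 7: b = realloc(b, 29) -> NULL (b unchanged); heap: [0-7 ALLOC][8-19 ALLOC][20-25 FREE][26-36 ALLOC][37-44 ALLOC][45-59 FREE]
Op 8: free(b) -> (freed b); heap: [0-7 ALLOC][8-25 FREE][26-36 ALLOC][37-44 ALLOC][45-59 FREE]
Free blocks: [18 15] total_free=33 largest=18 -> 100*(33-18)/33 = 1500/33 ≈ 45.455 -> rounds to 45

Answer: 45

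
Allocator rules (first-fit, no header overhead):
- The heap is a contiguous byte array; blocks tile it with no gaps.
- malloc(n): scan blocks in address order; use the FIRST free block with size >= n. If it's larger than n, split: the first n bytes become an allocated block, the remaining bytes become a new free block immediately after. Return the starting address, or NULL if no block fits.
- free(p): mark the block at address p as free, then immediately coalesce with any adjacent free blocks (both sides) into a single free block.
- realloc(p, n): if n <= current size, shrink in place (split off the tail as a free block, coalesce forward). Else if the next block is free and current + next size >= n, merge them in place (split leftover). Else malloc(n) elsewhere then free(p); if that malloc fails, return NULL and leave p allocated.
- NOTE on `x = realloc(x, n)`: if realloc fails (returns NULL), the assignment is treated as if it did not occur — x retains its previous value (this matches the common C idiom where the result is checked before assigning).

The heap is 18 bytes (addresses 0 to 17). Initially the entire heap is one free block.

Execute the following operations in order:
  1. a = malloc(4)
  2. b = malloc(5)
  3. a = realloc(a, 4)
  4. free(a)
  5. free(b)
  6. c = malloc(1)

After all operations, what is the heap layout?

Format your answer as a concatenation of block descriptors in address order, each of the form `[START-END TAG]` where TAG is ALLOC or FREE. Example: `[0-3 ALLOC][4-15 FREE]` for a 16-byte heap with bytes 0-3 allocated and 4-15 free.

Answer: [0-0 ALLOC][1-17 FREE]

Derivation:
Op 1: a = malloc(4) -> a = 0; heap: [0-3 ALLOC][4-17 FREE]
Op 2: b = malloc(5) -> b = 4; heap: [0-3 ALLOC][4-8 ALLOC][9-17 FREE]
Op 3: a = realloc(a, 4) -> a = 0; heap: [0-3 ALLOC][4-8 ALLOC][9-17 FREE]
Op 4: free(a) -> (freed a); heap: [0-3 FREE][4-8 ALLOC][9-17 FREE]
Op 5: free(b) -> (freed b); heap: [0-17 FREE]
Op 6: c = malloc(1) -> c = 0; heap: [0-0 ALLOC][1-17 FREE]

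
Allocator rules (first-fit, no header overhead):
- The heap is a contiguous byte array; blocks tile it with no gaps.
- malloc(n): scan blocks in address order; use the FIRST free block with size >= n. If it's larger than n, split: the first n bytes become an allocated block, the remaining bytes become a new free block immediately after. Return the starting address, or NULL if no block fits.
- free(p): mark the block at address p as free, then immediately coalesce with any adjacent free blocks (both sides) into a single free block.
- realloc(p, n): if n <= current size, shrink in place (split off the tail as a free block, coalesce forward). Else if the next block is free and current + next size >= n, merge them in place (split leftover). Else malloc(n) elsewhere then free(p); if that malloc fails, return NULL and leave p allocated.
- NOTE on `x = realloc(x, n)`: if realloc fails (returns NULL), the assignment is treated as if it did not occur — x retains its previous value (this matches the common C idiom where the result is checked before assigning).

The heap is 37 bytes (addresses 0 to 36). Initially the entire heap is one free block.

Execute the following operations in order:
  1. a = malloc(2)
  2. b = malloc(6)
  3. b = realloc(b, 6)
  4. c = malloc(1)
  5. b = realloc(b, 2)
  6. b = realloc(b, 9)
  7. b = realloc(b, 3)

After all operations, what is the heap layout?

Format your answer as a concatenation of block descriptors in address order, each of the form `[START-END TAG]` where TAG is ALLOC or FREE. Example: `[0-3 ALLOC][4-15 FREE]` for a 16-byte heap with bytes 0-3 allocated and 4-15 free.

Answer: [0-1 ALLOC][2-7 FREE][8-8 ALLOC][9-11 ALLOC][12-36 FREE]

Derivation:
Op 1: a = malloc(2) -> a = 0; heap: [0-1 ALLOC][2-36 FREE]
Op 2: b = malloc(6) -> b = 2; heap: [0-1 ALLOC][2-7 ALLOC][8-36 FREE]
Op 3: b = realloc(b, 6) -> b = 2; heap: [0-1 ALLOC][2-7 ALLOC][8-36 FREE]
Op 4: c = malloc(1) -> c = 8; heap: [0-1 ALLOC][2-7 ALLOC][8-8 ALLOC][9-36 FREE]
Op 5: b = realloc(b, 2) -> b = 2; heap: [0-1 ALLOC][2-3 ALLOC][4-7 FREE][8-8 ALLOC][9-36 FREE]
Op 6: b = realloc(b, 9) -> b = 9; heap: [0-1 ALLOC][2-7 FREE][8-8 ALLOC][9-17 ALLOC][18-36 FREE]
Op 7: b = realloc(b, 3) -> b = 9; heap: [0-1 ALLOC][2-7 FREE][8-8 ALLOC][9-11 ALLOC][12-36 FREE]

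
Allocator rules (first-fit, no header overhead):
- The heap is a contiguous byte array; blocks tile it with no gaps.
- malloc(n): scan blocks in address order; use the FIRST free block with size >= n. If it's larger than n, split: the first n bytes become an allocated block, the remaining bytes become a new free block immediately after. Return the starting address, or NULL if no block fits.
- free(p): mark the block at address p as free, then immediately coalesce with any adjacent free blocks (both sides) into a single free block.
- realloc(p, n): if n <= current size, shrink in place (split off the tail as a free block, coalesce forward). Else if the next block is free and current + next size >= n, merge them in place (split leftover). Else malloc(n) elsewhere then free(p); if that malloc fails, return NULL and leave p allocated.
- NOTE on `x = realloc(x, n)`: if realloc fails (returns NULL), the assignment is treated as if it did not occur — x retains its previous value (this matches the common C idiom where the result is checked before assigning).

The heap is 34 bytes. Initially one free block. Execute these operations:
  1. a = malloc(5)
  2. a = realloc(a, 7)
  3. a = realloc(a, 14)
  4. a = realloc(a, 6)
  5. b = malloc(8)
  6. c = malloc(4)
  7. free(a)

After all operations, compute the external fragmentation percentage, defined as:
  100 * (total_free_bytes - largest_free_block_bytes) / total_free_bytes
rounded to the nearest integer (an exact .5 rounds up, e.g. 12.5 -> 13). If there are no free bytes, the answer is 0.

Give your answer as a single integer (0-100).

Answer: 27

Derivation:
Op 1: a = malloc(5) -> a = 0; heap: [0-4 ALLOC][5-33 FREE]
Op 2: a = realloc(a, 7) -> a = 0; heap: [0-6 ALLOC][7-33 FREE]
Op 3: a = realloc(a, 14) -> a = 0; heap: [0-13 ALLOC][14-33 FREE]
Op 4: a = realloc(a, 6) -> a = 0; heap: [0-5 ALLOC][6-33 FREE]
Op 5: b = malloc(8) -> b = 6; heap: [0-5 ALLOC][6-13 ALLOC][14-33 FREE]
Op 6: c = malloc(4) -> c = 14; heap: [0-5 ALLOC][6-13 ALLOC][14-17 ALLOC][18-33 FREE]
Op 7: free(a) -> (freed a); heap: [0-5 FREE][6-13 ALLOC][14-17 ALLOC][18-33 FREE]
Free blocks: [6 16] total_free=22 largest=16 -> 100*(22-16)/22 = 600/22 ≈ 27.273 -> rounds to 27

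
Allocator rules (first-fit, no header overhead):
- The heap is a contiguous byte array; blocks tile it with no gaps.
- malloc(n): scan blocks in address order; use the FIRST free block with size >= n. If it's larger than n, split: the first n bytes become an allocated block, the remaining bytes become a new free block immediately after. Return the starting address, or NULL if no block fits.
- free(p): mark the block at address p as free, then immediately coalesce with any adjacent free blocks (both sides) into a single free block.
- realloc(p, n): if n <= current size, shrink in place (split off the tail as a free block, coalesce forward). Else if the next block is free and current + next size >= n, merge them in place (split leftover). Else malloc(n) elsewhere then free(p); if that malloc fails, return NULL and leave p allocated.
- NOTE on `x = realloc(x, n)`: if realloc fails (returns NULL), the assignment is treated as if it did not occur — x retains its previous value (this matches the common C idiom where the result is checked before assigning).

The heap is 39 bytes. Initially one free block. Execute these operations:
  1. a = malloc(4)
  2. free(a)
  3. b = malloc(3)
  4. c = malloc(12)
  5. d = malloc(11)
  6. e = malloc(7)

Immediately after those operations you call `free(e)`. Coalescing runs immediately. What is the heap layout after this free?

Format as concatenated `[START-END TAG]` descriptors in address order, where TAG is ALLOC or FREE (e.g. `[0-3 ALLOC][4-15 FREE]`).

Answer: [0-2 ALLOC][3-14 ALLOC][15-25 ALLOC][26-38 FREE]

Derivation:
Op 1: a = malloc(4) -> a = 0; heap: [0-3 ALLOC][4-38 FREE]
Op 2: free(a) -> (freed a); heap: [0-38 FREE]
Op 3: b = malloc(3) -> b = 0; heap: [0-2 ALLOC][3-38 FREE]
Op 4: c = malloc(12) -> c = 3; heap: [0-2 ALLOC][3-14 ALLOC][15-38 FREE]
Op 5: d = malloc(11) -> d = 15; heap: [0-2 ALLOC][3-14 ALLOC][15-25 ALLOC][26-38 FREE]
Op 6: e = malloc(7) -> e = 26; heap: [0-2 ALLOC][3-14 ALLOC][15-25 ALLOC][26-32 ALLOC][33-38 FREE]
free(e): e = 26 -> block [26-32 ALLOC]; mark free, coalesce with adjacent free neighbors -> [0-2 ALLOC][3-14 ALLOC][15-25 ALLOC][26-38 FREE]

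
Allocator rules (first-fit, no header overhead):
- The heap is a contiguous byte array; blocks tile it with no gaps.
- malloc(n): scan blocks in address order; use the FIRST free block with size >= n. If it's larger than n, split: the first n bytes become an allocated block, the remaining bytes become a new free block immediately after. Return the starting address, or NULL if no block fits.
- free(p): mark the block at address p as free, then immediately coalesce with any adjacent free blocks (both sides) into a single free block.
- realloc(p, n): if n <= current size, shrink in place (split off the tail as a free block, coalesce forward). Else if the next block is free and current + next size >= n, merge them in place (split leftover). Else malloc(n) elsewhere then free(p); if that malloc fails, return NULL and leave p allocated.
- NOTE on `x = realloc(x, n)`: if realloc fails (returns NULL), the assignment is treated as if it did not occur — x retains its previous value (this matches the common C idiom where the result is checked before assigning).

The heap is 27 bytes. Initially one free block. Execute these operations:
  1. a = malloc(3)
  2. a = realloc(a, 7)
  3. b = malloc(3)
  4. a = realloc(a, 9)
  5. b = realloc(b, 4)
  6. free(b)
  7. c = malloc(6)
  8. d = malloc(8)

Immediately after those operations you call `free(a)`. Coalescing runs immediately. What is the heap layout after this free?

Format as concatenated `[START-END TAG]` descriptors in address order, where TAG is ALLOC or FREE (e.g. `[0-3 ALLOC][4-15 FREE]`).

Answer: [0-5 ALLOC][6-18 FREE][19-26 ALLOC]

Derivation:
Op 1: a = malloc(3) -> a = 0; heap: [0-2 ALLOC][3-26 FREE]
Op 2: a = realloc(a, 7) -> a = 0; heap: [0-6 ALLOC][7-26 FREE]
Op 3: b = malloc(3) -> b = 7; heap: [0-6 ALLOC][7-9 ALLOC][10-26 FREE]
Op 4: a = realloc(a, 9) -> a = 10; heap: [0-6 FREE][7-9 ALLOC][10-18 ALLOC][19-26 FREE]
Op 5: b = realloc(b, 4) -> b = 0; heap: [0-3 ALLOC][4-9 FREE][10-18 ALLOC][19-26 FREE]
Op 6: free(b) -> (freed b); heap: [0-9 FREE][10-18 ALLOC][19-26 FREE]
Op 7: c = malloc(6) -> c = 0; heap: [0-5 ALLOC][6-9 FREE][10-18 ALLOC][19-26 FREE]
Op 8: d = malloc(8) -> d = 19; heap: [0-5 ALLOC][6-9 FREE][10-18 ALLOC][19-26 ALLOC]
free(a): a = 10 -> block [10-18 ALLOC]; mark free, coalesce with adjacent free neighbors -> [0-5 ALLOC][6-18 FREE][19-26 ALLOC]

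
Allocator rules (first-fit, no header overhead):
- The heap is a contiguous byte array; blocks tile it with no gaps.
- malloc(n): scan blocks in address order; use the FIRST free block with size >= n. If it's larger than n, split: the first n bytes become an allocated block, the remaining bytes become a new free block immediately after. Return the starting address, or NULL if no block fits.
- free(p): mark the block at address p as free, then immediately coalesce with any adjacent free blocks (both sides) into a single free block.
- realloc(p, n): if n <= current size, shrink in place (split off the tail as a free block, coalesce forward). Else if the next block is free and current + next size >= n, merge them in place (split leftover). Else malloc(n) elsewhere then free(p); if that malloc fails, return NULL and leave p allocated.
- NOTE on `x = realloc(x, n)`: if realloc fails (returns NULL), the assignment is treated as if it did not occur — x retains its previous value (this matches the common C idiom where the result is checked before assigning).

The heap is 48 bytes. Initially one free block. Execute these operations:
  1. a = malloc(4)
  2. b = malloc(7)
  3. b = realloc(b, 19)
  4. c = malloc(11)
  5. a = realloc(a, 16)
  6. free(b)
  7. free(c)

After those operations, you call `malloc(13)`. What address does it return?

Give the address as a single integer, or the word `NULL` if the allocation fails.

Answer: 4

Derivation:
Op 1: a = malloc(4) -> a = 0; heap: [0-3 ALLOC][4-47 FREE]
Op 2: b = malloc(7) -> b = 4; heap: [0-3 ALLOC][4-10 ALLOC][11-47 FREE]
Op 3: b = realloc(b, 19) -> b = 4; heap: [0-3 ALLOC][4-22 ALLOC][23-47 FREE]
Op 4: c = malloc(11) -> c = 23; heap: [0-3 ALLOC][4-22 ALLOC][23-33 ALLOC][34-47 FREE]
Op 5: a = realloc(a, 16) -> NULL (a unchanged); heap: [0-3 ALLOC][4-22 ALLOC][23-33 ALLOC][34-47 FREE]
Op 6: free(b) -> (freed b); heap: [0-3 ALLOC][4-22 FREE][23-33 ALLOC][34-47 FREE]
Op 7: free(c) -> (freed c); heap: [0-3 ALLOC][4-47 FREE]
malloc(13): first-fit scan over [0-3 ALLOC][4-47 FREE] -> 4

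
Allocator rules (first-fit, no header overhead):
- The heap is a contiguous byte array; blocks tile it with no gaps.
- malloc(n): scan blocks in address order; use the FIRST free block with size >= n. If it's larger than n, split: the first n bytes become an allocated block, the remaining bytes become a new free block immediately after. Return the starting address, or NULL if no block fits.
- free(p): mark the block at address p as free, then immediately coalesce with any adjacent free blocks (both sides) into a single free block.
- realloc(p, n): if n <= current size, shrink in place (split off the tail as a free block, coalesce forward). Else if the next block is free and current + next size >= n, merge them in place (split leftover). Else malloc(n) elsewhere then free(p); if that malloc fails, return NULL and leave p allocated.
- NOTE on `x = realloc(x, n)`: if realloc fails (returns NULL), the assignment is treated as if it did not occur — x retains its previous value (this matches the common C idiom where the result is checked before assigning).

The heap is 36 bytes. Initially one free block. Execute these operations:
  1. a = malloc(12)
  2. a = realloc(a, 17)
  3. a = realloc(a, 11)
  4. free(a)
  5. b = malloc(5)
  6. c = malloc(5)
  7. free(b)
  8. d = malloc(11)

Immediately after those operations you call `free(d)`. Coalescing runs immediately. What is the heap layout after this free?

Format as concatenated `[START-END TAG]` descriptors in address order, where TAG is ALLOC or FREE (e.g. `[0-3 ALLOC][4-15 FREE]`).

Answer: [0-4 FREE][5-9 ALLOC][10-35 FREE]

Derivation:
Op 1: a = malloc(12) -> a = 0; heap: [0-11 ALLOC][12-35 FREE]
Op 2: a = realloc(a, 17) -> a = 0; heap: [0-16 ALLOC][17-35 FREE]
Op 3: a = realloc(a, 11) -> a = 0; heap: [0-10 ALLOC][11-35 FREE]
Op 4: free(a) -> (freed a); heap: [0-35 FREE]
Op 5: b = malloc(5) -> b = 0; heap: [0-4 ALLOC][5-35 FREE]
Op 6: c = malloc(5) -> c = 5; heap: [0-4 ALLOC][5-9 ALLOC][10-35 FREE]
Op 7: free(b) -> (freed b); heap: [0-4 FREE][5-9 ALLOC][10-35 FREE]
Op 8: d = malloc(11) -> d = 10; heap: [0-4 FREE][5-9 ALLOC][10-20 ALLOC][21-35 FREE]
free(d): d = 10 -> block [10-20 ALLOC]; mark free, coalesce with adjacent free neighbors -> [0-4 FREE][5-9 ALLOC][10-35 FREE]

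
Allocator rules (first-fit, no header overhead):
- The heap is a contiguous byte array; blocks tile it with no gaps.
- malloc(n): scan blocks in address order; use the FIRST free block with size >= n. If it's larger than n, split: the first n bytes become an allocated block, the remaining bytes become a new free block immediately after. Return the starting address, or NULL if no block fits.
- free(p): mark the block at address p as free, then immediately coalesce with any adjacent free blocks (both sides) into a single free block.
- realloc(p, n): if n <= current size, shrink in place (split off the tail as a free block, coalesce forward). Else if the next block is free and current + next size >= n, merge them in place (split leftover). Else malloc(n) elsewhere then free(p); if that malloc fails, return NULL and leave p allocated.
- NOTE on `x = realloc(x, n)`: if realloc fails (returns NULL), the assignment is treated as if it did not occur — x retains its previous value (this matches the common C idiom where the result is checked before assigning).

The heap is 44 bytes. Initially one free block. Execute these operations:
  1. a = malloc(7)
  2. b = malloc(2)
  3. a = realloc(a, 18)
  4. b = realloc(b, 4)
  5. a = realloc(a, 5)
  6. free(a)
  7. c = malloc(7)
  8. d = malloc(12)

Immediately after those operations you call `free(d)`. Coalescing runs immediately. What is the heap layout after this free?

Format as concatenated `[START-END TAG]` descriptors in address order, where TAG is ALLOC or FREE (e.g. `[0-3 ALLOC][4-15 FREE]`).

Answer: [0-3 ALLOC][4-10 ALLOC][11-43 FREE]

Derivation:
Op 1: a = malloc(7) -> a = 0; heap: [0-6 ALLOC][7-43 FREE]
Op 2: b = malloc(2) -> b = 7; heap: [0-6 ALLOC][7-8 ALLOC][9-43 FREE]
Op 3: a = realloc(a, 18) -> a = 9; heap: [0-6 FREE][7-8 ALLOC][9-26 ALLOC][27-43 FREE]
Op 4: b = realloc(b, 4) -> b = 0; heap: [0-3 ALLOC][4-8 FREE][9-26 ALLOC][27-43 FREE]
Op 5: a = realloc(a, 5) -> a = 9; heap: [0-3 ALLOC][4-8 FREE][9-13 ALLOC][14-43 FREE]
Op 6: free(a) -> (freed a); heap: [0-3 ALLOC][4-43 FREE]
Op 7: c = malloc(7) -> c = 4; heap: [0-3 ALLOC][4-10 ALLOC][11-43 FREE]
Op 8: d = malloc(12) -> d = 11; heap: [0-3 ALLOC][4-10 ALLOC][11-22 ALLOC][23-43 FREE]
free(d): d = 11 -> block [11-22 ALLOC]; mark free, coalesce with adjacent free neighbors -> [0-3 ALLOC][4-10 ALLOC][11-43 FREE]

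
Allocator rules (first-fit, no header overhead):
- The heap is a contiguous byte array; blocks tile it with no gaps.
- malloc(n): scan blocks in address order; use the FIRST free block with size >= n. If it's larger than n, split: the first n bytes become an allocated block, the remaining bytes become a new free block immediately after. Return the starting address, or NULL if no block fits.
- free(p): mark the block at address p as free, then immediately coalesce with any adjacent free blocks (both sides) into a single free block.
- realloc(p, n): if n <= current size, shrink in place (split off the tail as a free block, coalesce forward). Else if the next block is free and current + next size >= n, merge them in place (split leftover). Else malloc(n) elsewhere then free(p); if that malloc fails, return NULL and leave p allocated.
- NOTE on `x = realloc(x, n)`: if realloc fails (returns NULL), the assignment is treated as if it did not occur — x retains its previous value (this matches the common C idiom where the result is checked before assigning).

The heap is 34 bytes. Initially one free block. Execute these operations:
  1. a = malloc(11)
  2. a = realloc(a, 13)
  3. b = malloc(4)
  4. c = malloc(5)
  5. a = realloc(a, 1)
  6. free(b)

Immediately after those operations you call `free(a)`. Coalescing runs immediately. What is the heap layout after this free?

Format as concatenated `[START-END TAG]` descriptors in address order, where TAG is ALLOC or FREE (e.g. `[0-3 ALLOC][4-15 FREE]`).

Answer: [0-16 FREE][17-21 ALLOC][22-33 FREE]

Derivation:
Op 1: a = malloc(11) -> a = 0; heap: [0-10 ALLOC][11-33 FREE]
Op 2: a = realloc(a, 13) -> a = 0; heap: [0-12 ALLOC][13-33 FREE]
Op 3: b = malloc(4) -> b = 13; heap: [0-12 ALLOC][13-16 ALLOC][17-33 FREE]
Op 4: c = malloc(5) -> c = 17; heap: [0-12 ALLOC][13-16 ALLOC][17-21 ALLOC][22-33 FREE]
Op 5: a = realloc(a, 1) -> a = 0; heap: [0-0 ALLOC][1-12 FREE][13-16 ALLOC][17-21 ALLOC][22-33 FREE]
Op 6: free(b) -> (freed b); heap: [0-0 ALLOC][1-16 FREE][17-21 ALLOC][22-33 FREE]
free(a): a = 0 -> block [0-0 ALLOC]; mark free, coalesce with adjacent free neighbors -> [0-16 FREE][17-21 ALLOC][22-33 FREE]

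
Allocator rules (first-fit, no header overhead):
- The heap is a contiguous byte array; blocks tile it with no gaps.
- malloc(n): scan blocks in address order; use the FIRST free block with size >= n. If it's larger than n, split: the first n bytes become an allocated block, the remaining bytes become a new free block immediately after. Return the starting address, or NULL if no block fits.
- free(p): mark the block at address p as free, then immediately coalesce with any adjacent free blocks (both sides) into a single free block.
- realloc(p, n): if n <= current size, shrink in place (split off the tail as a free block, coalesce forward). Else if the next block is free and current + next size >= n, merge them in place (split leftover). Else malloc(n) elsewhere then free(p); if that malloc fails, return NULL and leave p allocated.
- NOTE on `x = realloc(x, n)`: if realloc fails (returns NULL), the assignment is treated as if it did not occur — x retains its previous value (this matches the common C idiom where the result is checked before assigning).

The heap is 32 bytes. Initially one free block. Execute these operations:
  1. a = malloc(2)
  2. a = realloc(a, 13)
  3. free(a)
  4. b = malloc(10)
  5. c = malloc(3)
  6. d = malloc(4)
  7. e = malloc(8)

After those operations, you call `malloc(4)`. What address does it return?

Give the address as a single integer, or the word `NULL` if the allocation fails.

Answer: 25

Derivation:
Op 1: a = malloc(2) -> a = 0; heap: [0-1 ALLOC][2-31 FREE]
Op 2: a = realloc(a, 13) -> a = 0; heap: [0-12 ALLOC][13-31 FREE]
Op 3: free(a) -> (freed a); heap: [0-31 FREE]
Op 4: b = malloc(10) -> b = 0; heap: [0-9 ALLOC][10-31 FREE]
Op 5: c = malloc(3) -> c = 10; heap: [0-9 ALLOC][10-12 ALLOC][13-31 FREE]
Op 6: d = malloc(4) -> d = 13; heap: [0-9 ALLOC][10-12 ALLOC][13-16 ALLOC][17-31 FREE]
Op 7: e = malloc(8) -> e = 17; heap: [0-9 ALLOC][10-12 ALLOC][13-16 ALLOC][17-24 ALLOC][25-31 FREE]
malloc(4): first-fit scan over [0-9 ALLOC][10-12 ALLOC][13-16 ALLOC][17-24 ALLOC][25-31 FREE] -> 25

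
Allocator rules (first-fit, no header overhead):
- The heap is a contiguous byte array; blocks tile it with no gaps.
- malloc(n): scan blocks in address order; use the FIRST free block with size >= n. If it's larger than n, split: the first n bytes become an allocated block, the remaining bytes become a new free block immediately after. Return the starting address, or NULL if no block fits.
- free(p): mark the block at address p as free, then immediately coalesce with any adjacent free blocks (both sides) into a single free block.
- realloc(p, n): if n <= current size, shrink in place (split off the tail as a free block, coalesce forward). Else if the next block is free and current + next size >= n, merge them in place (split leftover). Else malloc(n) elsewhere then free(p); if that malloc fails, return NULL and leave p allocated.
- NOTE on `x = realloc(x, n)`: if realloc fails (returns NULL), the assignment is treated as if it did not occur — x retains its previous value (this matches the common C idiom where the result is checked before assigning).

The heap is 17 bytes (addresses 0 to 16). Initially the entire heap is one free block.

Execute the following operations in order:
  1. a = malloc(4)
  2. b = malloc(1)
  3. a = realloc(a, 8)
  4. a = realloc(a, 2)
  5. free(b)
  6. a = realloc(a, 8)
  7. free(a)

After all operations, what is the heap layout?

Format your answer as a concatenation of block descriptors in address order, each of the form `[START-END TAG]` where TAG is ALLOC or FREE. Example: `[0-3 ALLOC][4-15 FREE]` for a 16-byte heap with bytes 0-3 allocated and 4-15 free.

Answer: [0-16 FREE]

Derivation:
Op 1: a = malloc(4) -> a = 0; heap: [0-3 ALLOC][4-16 FREE]
Op 2: b = malloc(1) -> b = 4; heap: [0-3 ALLOC][4-4 ALLOC][5-16 FREE]
Op 3: a = realloc(a, 8) -> a = 5; heap: [0-3 FREE][4-4 ALLOC][5-12 ALLOC][13-16 FREE]
Op 4: a = realloc(a, 2) -> a = 5; heap: [0-3 FREE][4-4 ALLOC][5-6 ALLOC][7-16 FREE]
Op 5: free(b) -> (freed b); heap: [0-4 FREE][5-6 ALLOC][7-16 FREE]
Op 6: a = realloc(a, 8) -> a = 5; heap: [0-4 FREE][5-12 ALLOC][13-16 FREE]
Op 7: free(a) -> (freed a); heap: [0-16 FREE]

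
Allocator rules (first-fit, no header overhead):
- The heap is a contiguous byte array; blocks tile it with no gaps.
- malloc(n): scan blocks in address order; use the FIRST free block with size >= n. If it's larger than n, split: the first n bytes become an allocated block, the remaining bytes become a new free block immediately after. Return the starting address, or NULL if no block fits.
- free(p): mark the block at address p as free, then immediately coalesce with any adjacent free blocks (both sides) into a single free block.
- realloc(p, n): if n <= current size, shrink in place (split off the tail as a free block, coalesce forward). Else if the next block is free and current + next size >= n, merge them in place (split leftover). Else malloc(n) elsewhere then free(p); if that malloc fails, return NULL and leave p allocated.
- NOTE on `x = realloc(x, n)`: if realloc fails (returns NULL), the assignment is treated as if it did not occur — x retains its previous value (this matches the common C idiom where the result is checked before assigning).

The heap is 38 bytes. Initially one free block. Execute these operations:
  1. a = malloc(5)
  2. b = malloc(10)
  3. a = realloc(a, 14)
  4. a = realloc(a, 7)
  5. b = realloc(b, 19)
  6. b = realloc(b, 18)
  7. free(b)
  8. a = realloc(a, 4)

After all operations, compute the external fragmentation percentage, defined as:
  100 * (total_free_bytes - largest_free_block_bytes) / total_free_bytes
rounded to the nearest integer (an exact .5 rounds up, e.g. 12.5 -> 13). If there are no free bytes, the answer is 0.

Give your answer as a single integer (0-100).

Answer: 44

Derivation:
Op 1: a = malloc(5) -> a = 0; heap: [0-4 ALLOC][5-37 FREE]
Op 2: b = malloc(10) -> b = 5; heap: [0-4 ALLOC][5-14 ALLOC][15-37 FREE]
Op 3: a = realloc(a, 14) -> a = 15; heap: [0-4 FREE][5-14 ALLOC][15-28 ALLOC][29-37 FREE]
Op 4: a = realloc(a, 7) -> a = 15; heap: [0-4 FREE][5-14 ALLOC][15-21 ALLOC][22-37 FREE]
Op 5: b = realloc(b, 19) -> NULL (b unchanged); heap: [0-4 FREE][5-14 ALLOC][15-21 ALLOC][22-37 FREE]
Op 6: b = realloc(b, 18) -> NULL (b unchanged); heap: [0-4 FREE][5-14 ALLOC][15-21 ALLOC][22-37 FREE]
Op 7: free(b) -> (freed b); heap: [0-14 FREE][15-21 ALLOC][22-37 FREE]
Op 8: a = realloc(a, 4) -> a = 15; heap: [0-14 FREE][15-18 ALLOC][19-37 FREE]
Free blocks: [15 19] total_free=34 largest=19 -> 100*(34-19)/34 = 1500/34 ≈ 44.118 -> rounds to 44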